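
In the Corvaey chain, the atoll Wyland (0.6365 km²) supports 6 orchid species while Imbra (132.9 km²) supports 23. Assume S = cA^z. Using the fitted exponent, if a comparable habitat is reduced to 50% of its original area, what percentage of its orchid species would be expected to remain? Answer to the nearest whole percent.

84%

z = ln(23/6) / ln(132.9/0.6365) = 1.3437 / 5.3414 = 0.2516
S_new/S_old = (A_new/A_old)^z = 0.5^0.2516 = exp(0.2516 × -0.6931) = 0.84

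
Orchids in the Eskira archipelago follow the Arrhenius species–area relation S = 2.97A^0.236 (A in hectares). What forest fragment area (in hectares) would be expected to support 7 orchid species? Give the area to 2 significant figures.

38 hectares

7 = 2.97 × A^0.236  ⇒  A^0.236 = 7/2.97 = 2.357
ln A = ln(2.357) / 0.236 = 0.8573 / 0.236 = 3.6328
A = e^3.6328 ≈ 37.82 hectares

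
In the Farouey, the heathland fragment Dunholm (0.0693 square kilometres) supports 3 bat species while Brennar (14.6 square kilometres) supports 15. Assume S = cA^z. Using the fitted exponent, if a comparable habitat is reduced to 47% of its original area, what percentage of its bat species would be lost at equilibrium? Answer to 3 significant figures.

z = ln(15/3) / ln(14.6/0.0693) = 1.6094 / 5.3503 = 0.3008
S_new/S_old = (A_new/A_old)^z = 0.47^0.3008 = exp(0.3008 × -0.7550) = 0.7968
Fraction lost = 1 − 0.7968 = 0.2032

20.3%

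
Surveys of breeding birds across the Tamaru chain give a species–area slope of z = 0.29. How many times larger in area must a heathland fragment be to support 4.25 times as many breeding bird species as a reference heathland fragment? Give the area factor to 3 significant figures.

(A₂/A₁)^0.29 = 4.25, so A₂/A₁ = 4.25^(1/0.29) = 4.25^3.448
ln(A₂/A₁) = ln 4.25 / 0.29 = 1.4469 / 0.29 = 4.9894
A₂/A₁ = e^4.9894 ≈ 146.8

147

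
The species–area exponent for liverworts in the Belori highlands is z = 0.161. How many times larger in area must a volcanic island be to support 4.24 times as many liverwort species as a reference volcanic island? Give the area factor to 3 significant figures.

(A₂/A₁)^0.161 = 4.24, so A₂/A₁ = 4.24^(1/0.161) = 4.24^6.211
ln(A₂/A₁) = ln 4.24 / 0.161 = 1.4446 / 0.161 = 8.9724
A₂/A₁ = e^8.9724 ≈ 7883

7880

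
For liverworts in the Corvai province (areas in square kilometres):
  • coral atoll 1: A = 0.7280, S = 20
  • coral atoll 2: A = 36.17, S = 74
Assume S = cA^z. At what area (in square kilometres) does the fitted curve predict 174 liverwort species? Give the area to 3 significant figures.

z = ln(74/20) / ln(36.17/0.728) = 1.3083 / 3.9057 = 0.3350
c = 20 / 0.728^0.3350 = 20 / 0.8991 = 22.24
A = (174/22.24)^(1/0.3350) ⇒ ln A = ln(7.822)/0.3350 = 6.1406
A = e^6.1406 ≈ 464.3 square kilometres

464 square kilometres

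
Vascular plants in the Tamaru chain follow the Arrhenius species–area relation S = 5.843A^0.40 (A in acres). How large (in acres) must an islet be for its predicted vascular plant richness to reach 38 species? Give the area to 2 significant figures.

38 = 5.843 × A^0.4  ⇒  A^0.4 = 38/5.843 = 6.504
ln A = ln(6.504) / 0.4 = 1.8723 / 0.4 = 4.6809
A = e^4.6809 ≈ 107.9 acres

110 acres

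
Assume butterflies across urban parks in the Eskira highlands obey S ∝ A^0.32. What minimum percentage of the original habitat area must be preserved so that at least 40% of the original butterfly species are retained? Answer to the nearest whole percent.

6%

Need (A_new/A_old)^0.32 = 0.4, so A_new/A_old = 0.4^(1/0.32) = 0.4^3.125
ln(A_new/A_old) = ln 0.4 / 0.32 = -0.9163 / 0.32 = -2.8634
A_new/A_old = e^-2.8634 ≈ 0.05707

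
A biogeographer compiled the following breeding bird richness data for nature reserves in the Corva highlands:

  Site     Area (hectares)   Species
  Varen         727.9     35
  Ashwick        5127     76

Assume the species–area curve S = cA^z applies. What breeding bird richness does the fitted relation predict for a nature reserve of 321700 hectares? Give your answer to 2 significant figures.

z = ln(76/35) / ln(5127/727.9) = 0.7754 / 1.9521 = 0.3972
c = 35 / 727.9^0.3972 = 35 / 13.7 = 2.554
S₃ = 2.554 × 321700^0.3972 = 2.554 × 154 ≈ 393.4

390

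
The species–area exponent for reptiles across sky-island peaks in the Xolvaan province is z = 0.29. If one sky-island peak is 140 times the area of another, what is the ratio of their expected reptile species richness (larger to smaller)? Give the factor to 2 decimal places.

S₂/S₁ = (A₂/A₁)^z = 140^0.29
ln(S₂/S₁) = 0.29 × ln 140 = 0.29 × 4.9416 = 1.4331
S₂/S₁ = e^1.4331 ≈ 4.192

4.19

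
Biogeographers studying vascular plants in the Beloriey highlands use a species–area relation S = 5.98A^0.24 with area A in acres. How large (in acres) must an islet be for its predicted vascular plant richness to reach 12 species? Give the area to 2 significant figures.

12 = 5.98 × A^0.24  ⇒  A^0.24 = 12/5.98 = 2.007
ln A = ln(2.007) / 0.24 = 0.6965 / 0.24 = 2.9020
A = e^2.9020 ≈ 18.21 acres

18 acres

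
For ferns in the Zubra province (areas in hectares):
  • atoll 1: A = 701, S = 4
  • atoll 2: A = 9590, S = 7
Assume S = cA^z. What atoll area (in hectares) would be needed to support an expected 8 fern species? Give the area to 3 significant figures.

z = ln(7/4) / ln(9590/701) = 0.5596 / 2.6160 = 0.2139
c = 4 / 701^0.2139 = 4 / 4.062 = 0.9847
A = (8/0.9847)^(1/0.2139) ⇒ ln A = ln(8.124)/0.2139 = 9.7927
A = e^9.7927 ≈ 17902 hectares

17900 hectares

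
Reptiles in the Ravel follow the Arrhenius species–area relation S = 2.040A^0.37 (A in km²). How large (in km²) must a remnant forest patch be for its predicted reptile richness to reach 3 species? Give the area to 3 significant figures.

2.84 km²

3 = 2.04 × A^0.37  ⇒  A^0.37 = 3/2.04 = 1.471
ln A = ln(1.471) / 0.37 = 0.3857 / 0.37 = 1.0423
A = e^1.0423 ≈ 2.836 km²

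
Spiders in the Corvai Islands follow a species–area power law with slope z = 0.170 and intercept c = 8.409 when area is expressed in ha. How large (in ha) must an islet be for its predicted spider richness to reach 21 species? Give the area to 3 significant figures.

21 = 8.409 × A^0.17  ⇒  A^0.17 = 21/8.409 = 2.497
ln A = ln(2.497) / 0.17 = 0.9152 / 0.17 = 5.3836
A = e^5.3836 ≈ 217.8 ha

218 ha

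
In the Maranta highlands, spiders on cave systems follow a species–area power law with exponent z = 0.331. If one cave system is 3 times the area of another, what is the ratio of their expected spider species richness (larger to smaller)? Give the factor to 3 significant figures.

1.44

S₂/S₁ = (A₂/A₁)^z = 3^0.331
ln(S₂/S₁) = 0.331 × ln 3 = 0.331 × 1.0986 = 0.3636
S₂/S₁ = e^0.3636 ≈ 1.439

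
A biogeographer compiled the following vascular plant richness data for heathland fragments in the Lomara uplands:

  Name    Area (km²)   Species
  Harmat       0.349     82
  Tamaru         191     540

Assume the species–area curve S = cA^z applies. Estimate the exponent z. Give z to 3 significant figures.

0.299

Taking logs: ln S = ln c + z ln A, so z = (ln S₂ − ln S₁)/(ln A₂ − ln A₁).
z = ln(540/82) / ln(191/0.349) = ln(6.585) / ln(547.3) = 1.8848 / 6.3050 = 0.2989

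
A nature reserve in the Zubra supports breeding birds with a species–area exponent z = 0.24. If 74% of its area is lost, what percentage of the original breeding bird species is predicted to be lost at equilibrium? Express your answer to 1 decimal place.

S_new/S_old = (A_new/A_old)^z = 0.26^0.24
= exp(0.24 × ln 0.26) = exp(0.24 × -1.3471) = exp(-0.3233) ≈ 0.7238
Fraction lost = 1 − 0.7238 = 0.2762

27.6%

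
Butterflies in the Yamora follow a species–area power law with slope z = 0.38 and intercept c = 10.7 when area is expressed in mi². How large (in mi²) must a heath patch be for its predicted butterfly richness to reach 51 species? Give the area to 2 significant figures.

51 = 10.7 × A^0.38  ⇒  A^0.38 = 51/10.7 = 4.766
ln A = ln(4.766) / 0.38 = 1.5616 / 0.38 = 4.1094
A = e^4.1094 ≈ 60.91 mi²

61 mi²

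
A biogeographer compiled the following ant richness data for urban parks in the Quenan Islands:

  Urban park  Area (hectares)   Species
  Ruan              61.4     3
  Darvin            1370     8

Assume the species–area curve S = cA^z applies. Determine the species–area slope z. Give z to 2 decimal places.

0.32

Taking logs: ln S = ln c + z ln A, so z = (ln S₂ − ln S₁)/(ln A₂ − ln A₁).
z = ln(8/3) / ln(1370/61.4) = ln(2.667) / ln(22.31) = 0.9808 / 3.1052 = 0.3159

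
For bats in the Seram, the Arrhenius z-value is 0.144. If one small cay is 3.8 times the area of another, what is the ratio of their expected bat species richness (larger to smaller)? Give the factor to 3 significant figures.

1.21

S₂/S₁ = (A₂/A₁)^z = 3.8^0.144
ln(S₂/S₁) = 0.144 × ln 3.8 = 0.144 × 1.3350 = 0.1922
S₂/S₁ = e^0.1922 ≈ 1.212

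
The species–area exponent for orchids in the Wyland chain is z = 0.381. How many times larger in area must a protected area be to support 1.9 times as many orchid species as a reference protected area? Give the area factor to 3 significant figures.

5.39

(A₂/A₁)^0.381 = 1.9, so A₂/A₁ = 1.9^(1/0.381) = 1.9^2.625
ln(A₂/A₁) = ln 1.9 / 0.381 = 0.6419 / 0.381 = 1.6847
A₂/A₁ = e^1.6847 ≈ 5.391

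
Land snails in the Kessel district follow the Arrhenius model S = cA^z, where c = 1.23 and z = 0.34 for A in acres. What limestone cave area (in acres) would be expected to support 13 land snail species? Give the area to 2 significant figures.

1000 acres

13 = 1.23 × A^0.34  ⇒  A^0.34 = 13/1.23 = 10.57
ln A = ln(10.57) / 0.34 = 2.3579 / 0.34 = 6.9351
A = e^6.9351 ≈ 1028 acres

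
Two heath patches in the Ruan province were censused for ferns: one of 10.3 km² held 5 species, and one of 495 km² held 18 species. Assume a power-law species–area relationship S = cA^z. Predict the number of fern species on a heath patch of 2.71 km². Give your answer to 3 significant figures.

z = ln(18/5) / ln(495/10.3) = 1.2809 / 3.8724 = 0.3308
c = 5 / 10.3^0.3308 = 5 / 2.163 = 2.312
S₃ = 2.312 × 2.71^0.3308 = 2.312 × 1.391 ≈ 3.215

3.21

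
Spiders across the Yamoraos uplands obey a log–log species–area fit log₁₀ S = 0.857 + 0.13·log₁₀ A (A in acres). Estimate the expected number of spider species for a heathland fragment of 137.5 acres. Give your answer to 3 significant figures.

13.6

S = 7.194 × 137.5^0.13
ln S = ln 7.194 + 0.13 × ln 137.5 = 1.9733 + 0.13 × 4.9236 = 2.6134
S = e^2.6134 ≈ 13.65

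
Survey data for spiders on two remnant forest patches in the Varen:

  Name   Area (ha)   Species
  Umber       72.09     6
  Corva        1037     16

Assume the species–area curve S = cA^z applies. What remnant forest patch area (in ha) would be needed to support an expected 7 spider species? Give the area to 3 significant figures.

z = ln(16/6) / ln(1037/72.09) = 0.9808 / 2.6662 = 0.3679
c = 6 / 72.09^0.3679 = 6 / 4.825 = 1.244
A = (7/1.244)^(1/0.3679) ⇒ ln A = ln(5.629)/0.3679 = 4.6969
A = e^4.6969 ≈ 109.6 ha

110 ha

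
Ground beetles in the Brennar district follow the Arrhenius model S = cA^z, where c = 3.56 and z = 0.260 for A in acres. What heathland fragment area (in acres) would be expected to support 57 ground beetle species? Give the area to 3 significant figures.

42900 acres

57 = 3.56 × A^0.26  ⇒  A^0.26 = 57/3.56 = 16.01
ln A = ln(16.01) / 0.26 = 2.7733 / 0.26 = 10.6665
A = e^10.6665 ≈ 42895 acres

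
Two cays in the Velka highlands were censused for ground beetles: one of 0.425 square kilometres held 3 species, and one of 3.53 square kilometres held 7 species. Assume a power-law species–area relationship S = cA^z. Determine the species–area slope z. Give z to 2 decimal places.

Taking logs: ln S = ln c + z ln A, so z = (ln S₂ − ln S₁)/(ln A₂ − ln A₁).
z = ln(7/3) / ln(3.53/0.425) = ln(2.333) / ln(8.306) = 0.8473 / 2.1170 = 0.4002

0.40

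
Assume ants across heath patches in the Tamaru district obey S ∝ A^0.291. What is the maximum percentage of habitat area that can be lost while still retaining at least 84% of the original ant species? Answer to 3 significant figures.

45.1%

Need (A_new/A_old)^0.291 = 0.84, so A_new/A_old = 0.84^(1/0.291) = 0.84^3.436
ln(A_new/A_old) = ln 0.84 / 0.291 = -0.1744 / 0.291 = -0.5992
A_new/A_old = e^-0.5992 ≈ 0.5493
Fraction that can be lost = 1 − 0.5493 = 0.4507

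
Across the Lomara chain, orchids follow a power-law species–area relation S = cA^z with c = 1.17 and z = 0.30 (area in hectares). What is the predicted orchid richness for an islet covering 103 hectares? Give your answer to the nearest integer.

S = 1.17 × 103^0.3
ln S = ln 1.17 + 0.3 × ln 103 = 0.1570 + 0.3 × 4.6347 = 1.5474
S = e^1.5474 ≈ 4.699

5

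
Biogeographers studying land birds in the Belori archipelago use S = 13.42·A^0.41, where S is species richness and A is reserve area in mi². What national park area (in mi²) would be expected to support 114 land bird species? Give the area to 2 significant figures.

114 = 13.42 × A^0.41  ⇒  A^0.41 = 114/13.42 = 8.495
ln A = ln(8.495) / 0.41 = 2.1395 / 0.41 = 5.2182
A = e^5.2182 ≈ 184.6 mi²

180 mi²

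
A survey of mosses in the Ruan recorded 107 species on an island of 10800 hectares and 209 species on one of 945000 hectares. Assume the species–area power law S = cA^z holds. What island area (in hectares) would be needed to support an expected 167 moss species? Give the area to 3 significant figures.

211000 hectares

z = ln(209/107) / ln(945000/10800) = 0.6695 / 4.4716 = 0.1497
c = 107 / 10800^0.1497 = 107 / 4.017 = 26.64
A = (167/26.64)^(1/0.1497) ⇒ ln A = ln(6.269)/0.1497 = 12.2606
A = e^12.2606 ≈ 211201 hectares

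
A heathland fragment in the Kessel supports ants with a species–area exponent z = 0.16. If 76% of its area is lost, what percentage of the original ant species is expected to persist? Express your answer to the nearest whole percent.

80%

S_new/S_old = (A_new/A_old)^z = 0.24^0.16
= exp(0.16 × ln 0.24) = exp(0.16 × -1.4271) = exp(-0.2283) ≈ 0.7959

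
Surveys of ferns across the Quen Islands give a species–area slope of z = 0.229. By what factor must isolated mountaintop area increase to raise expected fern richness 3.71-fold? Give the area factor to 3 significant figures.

306

(A₂/A₁)^0.229 = 3.71, so A₂/A₁ = 3.71^(1/0.229) = 3.71^4.367
ln(A₂/A₁) = ln 3.71 / 0.229 = 1.3110 / 0.229 = 5.7250
A₂/A₁ = e^5.7250 ≈ 306.4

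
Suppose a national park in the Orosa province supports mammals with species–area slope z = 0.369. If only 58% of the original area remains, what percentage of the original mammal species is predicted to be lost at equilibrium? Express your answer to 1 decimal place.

18.2%

S_new/S_old = (A_new/A_old)^z = 0.58^0.369
= exp(0.369 × ln 0.58) = exp(0.369 × -0.5447) = exp(-0.2010) ≈ 0.8179
Fraction lost = 1 − 0.8179 = 0.1821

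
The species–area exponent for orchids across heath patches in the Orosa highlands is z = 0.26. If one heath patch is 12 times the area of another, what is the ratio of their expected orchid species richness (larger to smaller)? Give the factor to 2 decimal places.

1.91

S₂/S₁ = (A₂/A₁)^z = 12^0.26
ln(S₂/S₁) = 0.26 × ln 12 = 0.26 × 2.4849 = 0.6461
S₂/S₁ = e^0.6461 ≈ 1.908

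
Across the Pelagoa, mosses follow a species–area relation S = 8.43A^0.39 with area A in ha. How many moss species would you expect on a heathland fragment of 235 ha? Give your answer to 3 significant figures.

70.9

S = 8.43 × 235^0.39
ln S = ln 8.43 + 0.39 × ln 235 = 2.1318 + 0.39 × 5.4596 = 4.2610
S = e^4.2610 ≈ 70.88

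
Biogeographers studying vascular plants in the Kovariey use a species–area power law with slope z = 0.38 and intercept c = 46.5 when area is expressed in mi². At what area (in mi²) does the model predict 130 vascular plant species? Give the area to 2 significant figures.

15 mi²

130 = 46.5 × A^0.38  ⇒  A^0.38 = 130/46.5 = 2.796
ln A = ln(2.796) / 0.38 = 1.0281 / 0.38 = 2.7055
A = e^2.7055 ≈ 14.96 mi²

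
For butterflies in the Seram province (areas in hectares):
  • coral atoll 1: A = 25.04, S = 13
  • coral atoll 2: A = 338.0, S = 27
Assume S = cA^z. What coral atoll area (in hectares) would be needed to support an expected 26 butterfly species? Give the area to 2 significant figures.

300 hectares

z = ln(27/13) / ln(338/25.04) = 0.7309 / 2.6026 = 0.2808
c = 13 / 25.04^0.2808 = 13 / 2.47 = 5.262
A = (26/5.262)^(1/0.2808) ⇒ ln A = ln(4.941)/0.2808 = 5.6887
A = e^5.6887 ≈ 295.5 hectares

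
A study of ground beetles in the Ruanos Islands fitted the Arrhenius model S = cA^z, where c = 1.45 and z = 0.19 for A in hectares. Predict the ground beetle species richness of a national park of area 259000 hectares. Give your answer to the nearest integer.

15 species

S = 1.45 × 259000^0.19
ln S = ln 1.45 + 0.19 × ln 259000 = 0.3716 + 0.19 × 12.4646 = 2.7398
S = e^2.7398 ≈ 15.48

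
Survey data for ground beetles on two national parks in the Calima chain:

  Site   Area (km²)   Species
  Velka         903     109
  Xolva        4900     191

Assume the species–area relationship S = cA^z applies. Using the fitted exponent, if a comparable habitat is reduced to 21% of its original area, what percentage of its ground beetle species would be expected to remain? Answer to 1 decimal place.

59.6%

z = ln(191/109) / ln(4900/903) = 0.5609 / 1.6913 = 0.3317
S_new/S_old = (A_new/A_old)^z = 0.21^0.3317 = exp(0.3317 × -1.5606) = 0.5959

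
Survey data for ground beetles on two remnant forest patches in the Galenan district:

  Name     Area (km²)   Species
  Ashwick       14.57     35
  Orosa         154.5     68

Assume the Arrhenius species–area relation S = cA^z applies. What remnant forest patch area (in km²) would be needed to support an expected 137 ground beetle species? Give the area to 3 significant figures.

1860 km²

z = ln(68/35) / ln(154.5/14.57) = 0.6642 / 2.3612 = 0.2813
c = 35 / 14.57^0.2813 = 35 / 2.124 = 16.47
A = (137/16.47)^(1/0.2813) ⇒ ln A = ln(8.316)/0.2813 = 7.5305
A = e^7.5305 ≈ 1864 km²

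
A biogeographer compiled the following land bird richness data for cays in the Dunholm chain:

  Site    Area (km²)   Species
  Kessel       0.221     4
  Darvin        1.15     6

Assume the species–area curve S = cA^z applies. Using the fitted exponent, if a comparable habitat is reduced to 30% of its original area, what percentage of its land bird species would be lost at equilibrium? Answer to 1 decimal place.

25.6%

z = ln(6/4) / ln(1.15/0.221) = 0.4055 / 1.6494 = 0.2458
S_new/S_old = (A_new/A_old)^z = 0.3^0.2458 = exp(0.2458 × -1.2040) = 0.7438
Fraction lost = 1 − 0.7438 = 0.2562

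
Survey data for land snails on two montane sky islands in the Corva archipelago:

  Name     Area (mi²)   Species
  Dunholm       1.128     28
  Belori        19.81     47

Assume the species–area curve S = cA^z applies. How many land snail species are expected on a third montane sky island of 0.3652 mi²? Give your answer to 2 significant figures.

23

z = ln(47/28) / ln(19.81/1.128) = 0.5179 / 2.8657 = 0.1807
c = 28 / 1.128^0.1807 = 28 / 1.022 = 27.4
S₃ = 27.4 × 0.3652^0.1807 = 27.4 × 0.8336 ≈ 22.84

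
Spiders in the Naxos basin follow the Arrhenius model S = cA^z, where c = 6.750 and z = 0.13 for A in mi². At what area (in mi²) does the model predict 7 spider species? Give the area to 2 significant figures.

1.3 mi²

7 = 6.75 × A^0.13  ⇒  A^0.13 = 7/6.75 = 1.037
ln A = ln(1.037) / 0.13 = 0.0364 / 0.13 = 0.2798
A = e^0.2798 ≈ 1.323 mi²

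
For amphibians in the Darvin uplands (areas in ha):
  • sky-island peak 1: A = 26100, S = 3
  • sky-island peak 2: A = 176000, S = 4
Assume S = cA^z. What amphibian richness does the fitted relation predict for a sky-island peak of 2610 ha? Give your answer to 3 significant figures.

2.12

z = ln(4/3) / ln(176000/26100) = 0.2877 / 1.9085 = 0.1507
c = 3 / 26100^0.1507 = 3 / 4.632 = 0.6477
S₃ = 0.6477 × 2610^0.1507 = 0.6477 × 3.273 ≈ 2.12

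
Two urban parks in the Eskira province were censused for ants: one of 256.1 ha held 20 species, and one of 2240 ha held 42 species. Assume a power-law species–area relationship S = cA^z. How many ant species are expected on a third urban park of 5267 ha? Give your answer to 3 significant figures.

56.3

z = ln(42/20) / ln(2240/256.1) = 0.7419 / 2.1687 = 0.3421
c = 20 / 256.1^0.3421 = 20 / 6.667 = 3
S₃ = 3 × 5267^0.3421 = 3 × 18.76 ≈ 56.27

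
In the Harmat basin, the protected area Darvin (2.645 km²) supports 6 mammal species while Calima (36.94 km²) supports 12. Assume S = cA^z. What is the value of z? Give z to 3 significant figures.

0.263

Taking logs: ln S = ln c + z ln A, so z = (ln S₂ − ln S₁)/(ln A₂ − ln A₁).
z = ln(12/6) / ln(36.94/2.645) = ln(2) / ln(13.97) = 0.6931 / 2.6366 = 0.2629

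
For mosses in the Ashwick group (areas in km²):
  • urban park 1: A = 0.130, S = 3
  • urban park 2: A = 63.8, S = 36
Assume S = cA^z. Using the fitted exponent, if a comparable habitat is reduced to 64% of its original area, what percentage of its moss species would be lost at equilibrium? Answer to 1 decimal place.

16.4%

z = ln(36/3) / ln(63.8/0.13) = 2.4849 / 6.1960 = 0.4011
S_new/S_old = (A_new/A_old)^z = 0.64^0.4011 = exp(0.4011 × -0.4463) = 0.8361
Fraction lost = 1 − 0.8361 = 0.1639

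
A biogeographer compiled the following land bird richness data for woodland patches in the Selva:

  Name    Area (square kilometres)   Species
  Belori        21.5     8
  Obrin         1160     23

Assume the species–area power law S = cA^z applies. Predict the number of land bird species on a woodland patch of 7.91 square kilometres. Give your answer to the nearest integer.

z = ln(23/8) / ln(1160/21.5) = 1.0561 / 3.9881 = 0.2648
c = 8 / 21.5^0.2648 = 8 / 2.253 = 3.55
S₃ = 3.55 × 7.91^0.2648 = 3.55 × 1.729 ≈ 6.139

6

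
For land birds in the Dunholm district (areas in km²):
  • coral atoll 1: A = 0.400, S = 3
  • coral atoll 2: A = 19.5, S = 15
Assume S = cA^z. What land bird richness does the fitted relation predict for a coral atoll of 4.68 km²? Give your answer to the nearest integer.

z = ln(15/3) / ln(19.5/0.4) = 1.6094 / 3.8867 = 0.4141
c = 3 / 0.4^0.4141 = 3 / 0.6843 = 4.384
S₃ = 4.384 × 4.68^0.4141 = 4.384 × 1.895 ≈ 8.307

8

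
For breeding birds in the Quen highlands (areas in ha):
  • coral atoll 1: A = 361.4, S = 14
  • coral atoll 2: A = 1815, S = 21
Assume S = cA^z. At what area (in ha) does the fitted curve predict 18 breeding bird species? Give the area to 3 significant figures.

z = ln(21/14) / ln(1815/361.4) = 0.4055 / 1.6139 = 0.2512
c = 14 / 361.4^0.2512 = 14 / 4.392 = 3.188
A = (18/3.188)^(1/0.2512) ⇒ ln A = ln(5.647)/0.2512 = 6.8903
A = e^6.8903 ≈ 982.7 ha

983 ha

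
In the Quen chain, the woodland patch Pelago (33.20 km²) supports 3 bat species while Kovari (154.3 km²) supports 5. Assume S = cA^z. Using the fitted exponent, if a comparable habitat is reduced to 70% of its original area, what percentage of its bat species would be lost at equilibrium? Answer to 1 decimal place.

11.2%

z = ln(5/3) / ln(154.3/33.2) = 0.5108 / 1.5363 = 0.3325
S_new/S_old = (A_new/A_old)^z = 0.7^0.3325 = exp(0.3325 × -0.3567) = 0.8882
Fraction lost = 1 − 0.8882 = 0.1118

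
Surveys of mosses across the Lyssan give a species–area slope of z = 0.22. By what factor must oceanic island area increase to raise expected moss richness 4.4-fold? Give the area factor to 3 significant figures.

841

(A₂/A₁)^0.22 = 4.4, so A₂/A₁ = 4.4^(1/0.22) = 4.4^4.545
ln(A₂/A₁) = ln 4.4 / 0.22 = 1.4816 / 0.22 = 6.7346
A₂/A₁ = e^6.7346 ≈ 841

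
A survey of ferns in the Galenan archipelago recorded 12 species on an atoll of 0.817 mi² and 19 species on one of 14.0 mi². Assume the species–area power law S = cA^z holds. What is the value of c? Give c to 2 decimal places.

12.40

z = ln(S₂/S₁) / ln(A₂/A₁) = ln(19/12) / ln(14/0.817) = 0.4595 / 2.8412 = 0.1617
c = S₁ / A₁^z = 12 / 0.817^0.1617 = 12 / 0.9678 = 12.4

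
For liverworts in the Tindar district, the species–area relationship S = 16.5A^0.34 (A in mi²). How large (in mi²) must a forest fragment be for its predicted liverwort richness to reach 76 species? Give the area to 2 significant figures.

89 mi²

76 = 16.5 × A^0.34  ⇒  A^0.34 = 76/16.5 = 4.606
ln A = ln(4.606) / 0.34 = 1.5274 / 0.34 = 4.4923
A = e^4.4923 ≈ 89.32 mi²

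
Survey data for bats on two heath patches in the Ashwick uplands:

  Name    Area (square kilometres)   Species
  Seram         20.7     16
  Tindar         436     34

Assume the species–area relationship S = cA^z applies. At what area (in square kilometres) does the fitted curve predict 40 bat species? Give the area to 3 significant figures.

z = ln(34/16) / ln(436/20.7) = 0.7538 / 3.0475 = 0.2473
c = 16 / 20.7^0.2473 = 16 / 2.116 = 7.562
A = (40/7.562)^(1/0.2473) ⇒ ln A = ln(5.29)/0.2473 = 6.7347
A = e^6.7347 ≈ 841.1 square kilometres

841 square kilometres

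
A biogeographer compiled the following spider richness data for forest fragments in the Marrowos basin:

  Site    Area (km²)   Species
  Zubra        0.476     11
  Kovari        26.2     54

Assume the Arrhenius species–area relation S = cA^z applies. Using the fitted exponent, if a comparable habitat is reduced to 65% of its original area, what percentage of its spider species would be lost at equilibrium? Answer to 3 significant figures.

z = ln(54/11) / ln(26.2/0.476) = 1.5911 / 4.0081 = 0.3970
S_new/S_old = (A_new/A_old)^z = 0.65^0.3970 = exp(0.3970 × -0.4308) = 0.8428
Fraction lost = 1 − 0.8428 = 0.1572

15.7%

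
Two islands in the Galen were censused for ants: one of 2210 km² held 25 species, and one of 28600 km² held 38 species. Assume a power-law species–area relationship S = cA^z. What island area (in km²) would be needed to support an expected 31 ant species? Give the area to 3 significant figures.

z = ln(38/25) / ln(28600/2210) = 0.4187 / 2.5604 = 0.1635
c = 25 / 2210^0.1635 = 25 / 3.523 = 7.096
A = (31/7.096)^(1/0.1635) ⇒ ln A = ln(4.369)/0.1635 = 9.0162
A = e^9.0162 ≈ 8235 km²

8240 km²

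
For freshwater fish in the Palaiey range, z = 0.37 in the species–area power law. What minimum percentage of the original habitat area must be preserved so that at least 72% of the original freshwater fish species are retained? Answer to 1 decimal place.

Need (A_new/A_old)^0.37 = 0.72, so A_new/A_old = 0.72^(1/0.37) = 0.72^2.703
ln(A_new/A_old) = ln 0.72 / 0.37 = -0.3285 / 0.37 = -0.8878
A_new/A_old = e^-0.8878 ≈ 0.4115

41.2%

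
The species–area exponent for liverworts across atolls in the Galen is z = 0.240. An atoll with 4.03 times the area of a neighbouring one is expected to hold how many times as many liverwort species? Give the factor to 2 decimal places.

S₂/S₁ = (A₂/A₁)^z = 4.03^0.24
ln(S₂/S₁) = 0.24 × ln 4.03 = 0.24 × 1.3938 = 0.3345
S₂/S₁ = e^0.3345 ≈ 1.397

1.40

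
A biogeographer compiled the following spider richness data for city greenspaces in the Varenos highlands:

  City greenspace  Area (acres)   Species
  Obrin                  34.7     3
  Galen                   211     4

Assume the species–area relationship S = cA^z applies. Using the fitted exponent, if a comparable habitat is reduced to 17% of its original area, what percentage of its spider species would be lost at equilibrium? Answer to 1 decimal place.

z = ln(4/3) / ln(211/34.7) = 0.2877 / 1.8051 = 0.1594
S_new/S_old = (A_new/A_old)^z = 0.17^0.1594 = exp(0.1594 × -1.7720) = 0.754
Fraction lost = 1 − 0.754 = 0.246

24.6%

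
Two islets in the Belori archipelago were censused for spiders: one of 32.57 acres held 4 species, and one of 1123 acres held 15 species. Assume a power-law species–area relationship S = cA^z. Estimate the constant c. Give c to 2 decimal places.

1.09

z = ln(S₂/S₁) / ln(A₂/A₁) = ln(15/4) / ln(1123/32.57) = 1.3218 / 3.5404 = 0.3733
c = S₁ / A₁^z = 4 / 32.57^0.3733 = 4 / 3.671 = 1.09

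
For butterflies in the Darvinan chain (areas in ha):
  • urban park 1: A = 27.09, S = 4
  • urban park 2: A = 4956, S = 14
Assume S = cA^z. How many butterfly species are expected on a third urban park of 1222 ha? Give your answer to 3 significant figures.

10.0

z = ln(14/4) / ln(4956/27.09) = 1.2528 / 5.2092 = 0.2405
c = 4 / 27.09^0.2405 = 4 / 2.211 = 1.809
S₃ = 1.809 × 1222^0.2405 = 1.809 × 5.526 ≈ 9.998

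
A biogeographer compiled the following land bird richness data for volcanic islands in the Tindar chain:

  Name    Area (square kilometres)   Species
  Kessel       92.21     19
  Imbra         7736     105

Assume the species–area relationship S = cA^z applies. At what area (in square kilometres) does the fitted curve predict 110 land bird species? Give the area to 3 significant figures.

8730 square kilometres

z = ln(105/19) / ln(7736/92.21) = 1.7095 / 4.4296 = 0.3859
c = 19 / 92.21^0.3859 = 19 / 5.732 = 3.315
A = (110/3.315)^(1/0.3859) ⇒ ln A = ln(33.18)/0.3859 = 9.0742
A = e^9.0742 ≈ 8727 square kilometres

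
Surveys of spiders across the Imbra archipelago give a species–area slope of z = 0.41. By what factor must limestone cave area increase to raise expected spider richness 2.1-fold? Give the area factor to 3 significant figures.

(A₂/A₁)^0.41 = 2.1, so A₂/A₁ = 2.1^(1/0.41) = 2.1^2.439
ln(A₂/A₁) = ln 2.1 / 0.41 = 0.7419 / 0.41 = 1.8096
A₂/A₁ = e^1.8096 ≈ 6.108

6.11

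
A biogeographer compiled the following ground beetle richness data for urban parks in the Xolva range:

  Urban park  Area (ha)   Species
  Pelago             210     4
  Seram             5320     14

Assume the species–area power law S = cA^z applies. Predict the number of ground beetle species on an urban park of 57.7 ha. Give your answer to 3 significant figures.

2.42

z = ln(14/4) / ln(5320/210) = 1.2528 / 3.2321 = 0.3876
c = 4 / 210^0.3876 = 4 / 7.945 = 0.5035
S₃ = 0.5035 × 57.7^0.3876 = 0.5035 × 4.815 ≈ 2.424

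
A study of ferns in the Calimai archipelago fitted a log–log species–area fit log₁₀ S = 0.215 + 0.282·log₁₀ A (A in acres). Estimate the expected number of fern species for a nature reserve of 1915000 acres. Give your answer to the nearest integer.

S = 1.641 × 1915000^0.282 = 1.641 × 59.1 ≈ 96.96

97 species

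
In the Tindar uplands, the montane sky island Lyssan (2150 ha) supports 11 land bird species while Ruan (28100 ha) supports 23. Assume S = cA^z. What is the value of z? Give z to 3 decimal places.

Taking logs: ln S = ln c + z ln A, so z = (ln S₂ − ln S₁)/(ln A₂ − ln A₁).
z = ln(23/11) / ln(28100/2150) = ln(2.091) / ln(13.07) = 0.7376 / 2.5703 = 0.2870

0.287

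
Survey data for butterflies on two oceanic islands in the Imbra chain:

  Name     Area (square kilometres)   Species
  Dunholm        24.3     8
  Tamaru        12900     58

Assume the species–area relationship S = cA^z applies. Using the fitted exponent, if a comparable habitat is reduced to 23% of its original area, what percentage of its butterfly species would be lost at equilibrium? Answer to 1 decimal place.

z = ln(58/8) / ln(12900/24.3) = 1.9810 / 6.2745 = 0.3157
S_new/S_old = (A_new/A_old)^z = 0.23^0.3157 = exp(0.3157 × -1.4697) = 0.6288
Fraction lost = 1 − 0.6288 = 0.3712

37.1%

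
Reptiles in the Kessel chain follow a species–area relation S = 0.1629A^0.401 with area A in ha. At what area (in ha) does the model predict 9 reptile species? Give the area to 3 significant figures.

9 = 0.1629 × A^0.401  ⇒  A^0.401 = 9/0.1629 = 55.25
ln A = ln(55.25) / 0.401 = 4.0118 / 0.401 = 10.0046
A = e^10.0046 ≈ 22128 ha

22100 ha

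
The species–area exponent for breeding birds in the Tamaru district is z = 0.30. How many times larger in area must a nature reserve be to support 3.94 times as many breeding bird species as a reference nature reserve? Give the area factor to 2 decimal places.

(A₂/A₁)^0.3 = 3.94, so A₂/A₁ = 3.94^(1/0.3) = 3.94^3.333
ln(A₂/A₁) = ln 3.94 / 0.3 = 1.3712 / 0.3 = 4.5706
A₂/A₁ = e^4.5706 ≈ 96.6

96.60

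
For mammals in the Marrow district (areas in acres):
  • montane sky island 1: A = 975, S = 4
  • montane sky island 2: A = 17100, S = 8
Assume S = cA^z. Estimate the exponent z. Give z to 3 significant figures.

Taking logs: ln S = ln c + z ln A, so z = (ln S₂ − ln S₁)/(ln A₂ − ln A₁).
z = ln(8/4) / ln(17100/975) = ln(2) / ln(17.54) = 0.6931 / 2.8644 = 0.2420

0.242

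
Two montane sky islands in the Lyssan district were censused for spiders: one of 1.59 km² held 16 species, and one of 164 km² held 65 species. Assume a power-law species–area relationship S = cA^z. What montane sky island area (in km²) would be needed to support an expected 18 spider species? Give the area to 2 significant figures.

z = ln(65/16) / ln(164/1.59) = 1.4018 / 4.6361 = 0.3024
c = 16 / 1.59^0.3024 = 16 / 1.151 = 13.91
A = (18/13.91)^(1/0.3024) ⇒ ln A = ln(1.294)/0.3024 = 0.8533
A = e^0.8533 ≈ 2.347 km²

2.3 km²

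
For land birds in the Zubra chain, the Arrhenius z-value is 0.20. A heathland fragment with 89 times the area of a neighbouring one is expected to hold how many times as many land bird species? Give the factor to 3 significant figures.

S₂/S₁ = (A₂/A₁)^z = 89^0.2
ln(S₂/S₁) = 0.2 × ln 89 = 0.2 × 4.4886 = 0.8977
S₂/S₁ = e^0.8977 ≈ 2.454

2.45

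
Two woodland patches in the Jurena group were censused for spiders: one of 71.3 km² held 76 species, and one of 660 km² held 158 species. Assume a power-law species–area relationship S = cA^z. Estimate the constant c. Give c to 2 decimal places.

z = ln(S₂/S₁) / ln(A₂/A₁) = ln(158/76) / ln(660/71.3) = 0.7319 / 2.2253 = 0.3289
c = S₁ / A₁^z = 76 / 71.3^0.3289 = 76 / 4.069 = 18.68

18.68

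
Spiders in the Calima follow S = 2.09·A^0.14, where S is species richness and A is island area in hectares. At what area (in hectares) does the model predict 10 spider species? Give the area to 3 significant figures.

10 = 2.09 × A^0.14  ⇒  A^0.14 = 10/2.09 = 4.785
ln A = ln(4.785) / 0.14 = 1.5654 / 0.14 = 11.1816
A = e^11.1816 ≈ 71796 hectares

71800 hectares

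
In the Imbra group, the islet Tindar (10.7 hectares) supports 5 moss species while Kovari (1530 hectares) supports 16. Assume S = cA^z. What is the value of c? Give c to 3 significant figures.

z = ln(S₂/S₁) / ln(A₂/A₁) = ln(16/5) / ln(1530/10.7) = 1.1632 / 4.9628 = 0.2344
c = S₁ / A₁^z = 5 / 10.7^0.2344 = 5 / 1.743 = 2.869

2.87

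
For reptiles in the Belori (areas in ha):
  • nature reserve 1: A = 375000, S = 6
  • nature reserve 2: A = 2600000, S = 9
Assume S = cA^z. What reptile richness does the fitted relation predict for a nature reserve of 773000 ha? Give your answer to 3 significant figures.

6.98

z = ln(9/6) / ln(2600000/375000) = 0.4055 / 1.9363 = 0.2094
c = 6 / 375000^0.2094 = 6 / 14.7 = 0.4083
S₃ = 0.4083 × 773000^0.2094 = 0.4083 × 17.1 ≈ 6.981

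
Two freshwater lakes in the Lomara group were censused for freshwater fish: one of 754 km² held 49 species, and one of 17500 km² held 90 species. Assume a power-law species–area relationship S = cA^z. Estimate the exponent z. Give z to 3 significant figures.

0.193

Taking logs: ln S = ln c + z ln A, so z = (ln S₂ − ln S₁)/(ln A₂ − ln A₁).
z = ln(90/49) / ln(17500/754) = ln(1.837) / ln(23.21) = 0.6080 / 3.1446 = 0.1933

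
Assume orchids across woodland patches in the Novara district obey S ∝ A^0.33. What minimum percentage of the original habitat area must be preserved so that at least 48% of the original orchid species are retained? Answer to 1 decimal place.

Need (A_new/A_old)^0.33 = 0.48, so A_new/A_old = 0.48^(1/0.33) = 0.48^3.03
ln(A_new/A_old) = ln 0.48 / 0.33 = -0.7340 / 0.33 = -2.2241
A_new/A_old = e^-2.2241 ≈ 0.1082

10.8%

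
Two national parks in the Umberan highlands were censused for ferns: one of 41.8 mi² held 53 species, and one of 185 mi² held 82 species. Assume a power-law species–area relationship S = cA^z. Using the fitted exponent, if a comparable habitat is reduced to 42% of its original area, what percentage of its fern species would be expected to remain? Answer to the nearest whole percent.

78%

z = ln(82/53) / ln(185/41.8) = 0.4364 / 1.4875 = 0.2934
S_new/S_old = (A_new/A_old)^z = 0.42^0.2934 = exp(0.2934 × -0.8675) = 0.7753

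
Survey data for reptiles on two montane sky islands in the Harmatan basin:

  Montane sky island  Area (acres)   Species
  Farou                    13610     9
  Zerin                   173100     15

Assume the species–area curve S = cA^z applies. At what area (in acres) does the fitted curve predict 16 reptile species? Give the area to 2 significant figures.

240000 acres

z = ln(15/9) / ln(173100/13610) = 0.5108 / 2.5431 = 0.2009
c = 9 / 13610^0.2009 = 9 / 6.767 = 1.33
A = (16/1.33)^(1/0.2009) ⇒ ln A = ln(12.03)/0.2009 = 12.3829
A = e^12.3829 ≈ 238690 acres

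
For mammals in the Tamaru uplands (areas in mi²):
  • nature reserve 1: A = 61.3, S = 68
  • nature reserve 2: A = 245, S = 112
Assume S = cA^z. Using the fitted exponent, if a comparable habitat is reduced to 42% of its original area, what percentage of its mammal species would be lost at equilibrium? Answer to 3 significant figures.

26.8%

z = ln(112/68) / ln(245/61.3) = 0.4990 / 1.3855 = 0.3602
S_new/S_old = (A_new/A_old)^z = 0.42^0.3602 = exp(0.3602 × -0.8675) = 0.7317
Fraction lost = 1 − 0.7317 = 0.2683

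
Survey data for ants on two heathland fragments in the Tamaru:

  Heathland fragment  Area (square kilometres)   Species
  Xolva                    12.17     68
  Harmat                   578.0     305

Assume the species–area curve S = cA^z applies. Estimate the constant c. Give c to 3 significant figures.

25.7

z = ln(S₂/S₁) / ln(A₂/A₁) = ln(305/68) / ln(578/12.17) = 1.5008 / 3.8606 = 0.3887
c = S₁ / A₁^z = 68 / 12.17^0.3887 = 68 / 2.642 = 25.74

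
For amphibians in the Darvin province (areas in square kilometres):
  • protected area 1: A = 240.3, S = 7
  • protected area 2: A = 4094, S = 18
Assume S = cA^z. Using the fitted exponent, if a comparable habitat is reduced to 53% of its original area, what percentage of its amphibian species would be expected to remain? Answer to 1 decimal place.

z = ln(18/7) / ln(4094/240.3) = 0.9445 / 2.8354 = 0.3331
S_new/S_old = (A_new/A_old)^z = 0.53^0.3331 = exp(0.3331 × -0.6349) = 0.8094

80.9%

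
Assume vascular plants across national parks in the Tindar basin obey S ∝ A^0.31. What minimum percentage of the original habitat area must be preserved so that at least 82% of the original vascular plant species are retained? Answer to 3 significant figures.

52.7%

Need (A_new/A_old)^0.31 = 0.82, so A_new/A_old = 0.82^(1/0.31) = 0.82^3.226
ln(A_new/A_old) = ln 0.82 / 0.31 = -0.1985 / 0.31 = -0.6402
A_new/A_old = e^-0.6402 ≈ 0.5272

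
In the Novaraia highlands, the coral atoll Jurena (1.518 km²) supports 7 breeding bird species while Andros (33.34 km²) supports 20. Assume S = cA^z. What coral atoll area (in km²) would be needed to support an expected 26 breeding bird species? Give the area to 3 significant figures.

72.2 km²

z = ln(20/7) / ln(33.34/1.518) = 1.0498 / 3.0894 = 0.3398
c = 7 / 1.518^0.3398 = 7 / 1.152 = 6.074
A = (26/6.074)^(1/0.3398) ⇒ ln A = ln(4.28)/0.3398 = 4.2788
A = e^4.2788 ≈ 72.16 km²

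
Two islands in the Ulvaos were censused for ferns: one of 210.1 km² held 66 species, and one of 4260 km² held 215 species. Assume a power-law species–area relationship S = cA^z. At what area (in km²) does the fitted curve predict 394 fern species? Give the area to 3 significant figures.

z = ln(215/66) / ln(4260/210.1) = 1.1810 / 3.0094 = 0.3924
c = 66 / 210.1^0.3924 = 66 / 8.154 = 8.094
A = (394/8.094)^(1/0.3924) ⇒ ln A = ln(48.68)/0.3924 = 9.9005
A = e^9.9005 ≈ 19941 km²

19900 km²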